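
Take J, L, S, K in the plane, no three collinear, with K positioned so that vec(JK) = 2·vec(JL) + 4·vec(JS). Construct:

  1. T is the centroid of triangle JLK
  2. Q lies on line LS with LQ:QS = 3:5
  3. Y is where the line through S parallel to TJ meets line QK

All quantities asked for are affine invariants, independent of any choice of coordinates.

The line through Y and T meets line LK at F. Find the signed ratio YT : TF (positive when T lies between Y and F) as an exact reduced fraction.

YT:TF = -127/172

Set J = (0, 0), L = (1, 0), S = (0, 1), K = (2, 4); any affine frame gives the same invariant.
1. T is the centroid of triangle JLK ⇒ T = (1, 4/3)
2. Q lies on line LS with LQ:QS = 3:5 ⇒ Q = (5/8, 3/8)
3. Y is where the line through S parallel to TJ meets line QK ⇒ Y = (75/43, 143/43)
line YT meets LK at F = (255/127, 512/127)
T = Y + t·(F−Y) with t = -127/45, so YT:TF = -127/45:172/45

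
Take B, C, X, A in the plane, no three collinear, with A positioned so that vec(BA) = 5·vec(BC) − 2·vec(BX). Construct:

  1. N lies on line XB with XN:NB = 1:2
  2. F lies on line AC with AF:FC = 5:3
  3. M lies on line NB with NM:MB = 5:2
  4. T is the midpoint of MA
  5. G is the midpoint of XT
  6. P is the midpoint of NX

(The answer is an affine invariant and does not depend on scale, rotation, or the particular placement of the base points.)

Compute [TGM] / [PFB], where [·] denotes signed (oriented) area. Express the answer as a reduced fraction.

Choose coordinates B = (0, 0), C = (1, 0), X = (0, 1), A = (5, -2).
1. N lies on line XB with XN:NB = 1:2 ⇒ N = (0, 2/3)
2. F lies on line AC with AF:FC = 5:3 ⇒ F = (5/2, -3/4)
3. M lies on line NB with NM:MB = 5:2 ⇒ M = (0, 4/21)
4. T is the midpoint of MA ⇒ T = (5/2, -19/21)
5. G is the midpoint of XT ⇒ G = (5/4, 1/21)
6. P is the midpoint of NX ⇒ P = (0, 5/6)
2·[TGM] = 85/84, 2·[PFB] = -25/12
[TGM]:[PFB] = 85/84:-25/12 = -17/35

[TGM]:[PFB] = -17/35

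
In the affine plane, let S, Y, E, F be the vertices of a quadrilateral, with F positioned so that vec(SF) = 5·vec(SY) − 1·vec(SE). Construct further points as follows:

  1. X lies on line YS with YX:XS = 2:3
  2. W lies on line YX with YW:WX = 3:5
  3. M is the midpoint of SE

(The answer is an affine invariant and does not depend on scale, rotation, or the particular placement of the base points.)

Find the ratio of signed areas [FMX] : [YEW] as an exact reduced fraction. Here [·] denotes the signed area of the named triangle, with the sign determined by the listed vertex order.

Set S = (0, 0), Y = (1, 0), E = (0, 1), F = (5, -1); any affine frame gives the same invariant.
1. X lies on line YS with YX:XS = 2:3 ⇒ X = (3/5, 0)
2. W lies on line YX with YW:WX = 3:5 ⇒ W = (17/20, 0)
3. M is the midpoint of SE ⇒ M = (0, 1/2)
2·[FMX] = 8/5, 2·[YEW] = 3/20
[FMX]:[YEW] = 8/5:3/20 = 32/3

[FMX]:[YEW] = 32/3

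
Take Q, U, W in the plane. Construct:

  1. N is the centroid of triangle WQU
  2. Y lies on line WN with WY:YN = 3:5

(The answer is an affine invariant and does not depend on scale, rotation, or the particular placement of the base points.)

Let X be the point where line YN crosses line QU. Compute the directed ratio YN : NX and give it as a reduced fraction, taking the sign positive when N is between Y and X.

Choose coordinates Q = (0, 0), U = (1, 0), W = (0, 1).
1. N is the centroid of triangle WQU ⇒ N = (1/3, 1/3)
2. Y lies on line WN with WY:YN = 3:5 ⇒ Y = (1/8, 3/4)
line YN meets QU at X = (1/2, 0)
N = Y + t·(X−Y) with t = 5/9, so YN:NX = 5/9:4/9

YN:NX = 5/4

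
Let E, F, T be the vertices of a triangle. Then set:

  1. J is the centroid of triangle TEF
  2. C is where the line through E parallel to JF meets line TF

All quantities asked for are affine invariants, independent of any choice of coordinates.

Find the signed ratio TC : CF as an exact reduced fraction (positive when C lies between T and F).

Work in coordinates with E = (0, 0), F = (1, 0), T = (0, 1).
1. J is the centroid of triangle TEF ⇒ J = (1/3, 1/3)
2. C is where the line through E parallel to JF meets line TF ⇒ C = (2, -1)
C = T + t·(F−T) with t = 2, so TC:CF = t:(1−t) = 2:-1

TC:CF = -2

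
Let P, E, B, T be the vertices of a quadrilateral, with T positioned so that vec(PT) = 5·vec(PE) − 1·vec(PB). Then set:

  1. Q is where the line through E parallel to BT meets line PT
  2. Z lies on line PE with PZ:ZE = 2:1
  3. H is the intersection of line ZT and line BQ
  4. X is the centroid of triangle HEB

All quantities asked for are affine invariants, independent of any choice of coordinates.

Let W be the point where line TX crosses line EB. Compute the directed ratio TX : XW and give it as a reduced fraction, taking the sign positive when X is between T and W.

Assign P = (0, 0), E = (1, 0), B = (0, 1), T = (5, -1) — the answer is frame-independent, so this choice is without loss of generality.
1. Q is where the line through E parallel to BT meets line PT ⇒ Q = (2, -2/5)
2. Z lies on line PE with PZ:ZE = 2:1 ⇒ Z = (2/3, 0)
3. H is the intersection of line ZT and line BQ ⇒ H = (110/61, -16/61)
4. X is the centroid of triangle HEB ⇒ X = (57/61, 15/61)
line TX meets EB at W = (29/43, 14/43)
X = T + t·(W−T) with t = 172/183, so TX:XW = 172/183:11/183

TX:XW = 172/11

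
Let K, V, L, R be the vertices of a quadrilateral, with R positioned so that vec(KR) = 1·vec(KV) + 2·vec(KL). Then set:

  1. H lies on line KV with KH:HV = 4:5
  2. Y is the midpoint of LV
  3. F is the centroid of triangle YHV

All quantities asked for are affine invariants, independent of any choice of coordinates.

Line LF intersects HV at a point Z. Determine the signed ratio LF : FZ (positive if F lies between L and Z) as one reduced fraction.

LF:FZ = 5

Work in coordinates with K = (0, 0), V = (1, 0), L = (0, 1), R = (1, 2).
1. H lies on line KV with KH:HV = 4:5 ⇒ H = (4/9, 0)
2. Y is the midpoint of LV ⇒ Y = (1/2, 1/2)
3. F is the centroid of triangle YHV ⇒ F = (35/54, 1/6)
line LF meets HV at Z = (7/9, 0)
F = L + t·(Z−L) with t = 5/6, so LF:FZ = 5/6:1/6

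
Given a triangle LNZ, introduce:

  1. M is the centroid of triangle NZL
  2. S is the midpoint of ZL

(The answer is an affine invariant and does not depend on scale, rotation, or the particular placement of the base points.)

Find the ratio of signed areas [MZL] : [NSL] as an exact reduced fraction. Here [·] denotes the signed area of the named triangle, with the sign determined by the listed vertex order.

Assign L = (0, 0), N = (1, 0), Z = (0, 1) — the answer is frame-independent, so this choice is without loss of generality.
1. M is the centroid of triangle NZL ⇒ M = (1/3, 1/3)
2. S is the midpoint of ZL ⇒ S = (0, 1/2)
2·[MZL] = 1/3, 2·[NSL] = 1/2
[MZL]:[NSL] = 1/3:1/2 = 2/3

[MZL]:[NSL] = 2/3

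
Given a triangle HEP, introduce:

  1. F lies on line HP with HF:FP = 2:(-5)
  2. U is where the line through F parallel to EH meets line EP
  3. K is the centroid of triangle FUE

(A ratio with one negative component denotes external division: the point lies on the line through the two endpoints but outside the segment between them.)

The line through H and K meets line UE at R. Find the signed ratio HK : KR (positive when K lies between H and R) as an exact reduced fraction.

HK:KR = 4/5

Set H = (0, 0), E = (1, 0), P = (0, 1); any affine frame gives the same invariant.
1. F lies on line HP with HF:FP = 2:(-5) ⇒ F = (0, -2/3)
2. U is where the line through F parallel to EH meets line EP ⇒ U = (5/3, -2/3)
3. K is the centroid of triangle FUE ⇒ K = (8/9, -4/9)
line HK meets UE at R = (2, -1)
K = H + t·(R−H) with t = 4/9, so HK:KR = 4/9:5/9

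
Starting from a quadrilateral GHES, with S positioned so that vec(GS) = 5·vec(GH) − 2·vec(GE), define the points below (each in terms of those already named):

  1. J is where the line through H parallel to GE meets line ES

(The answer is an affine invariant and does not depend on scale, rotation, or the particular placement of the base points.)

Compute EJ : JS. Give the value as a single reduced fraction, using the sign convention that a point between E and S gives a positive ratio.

EJ:JS = 1/4

Choose coordinates G = (0, 0), H = (1, 0), E = (0, 1), S = (5, -2).
1. J is where the line through H parallel to GE meets line ES ⇒ J = (1, 2/5)
J = E + t·(S−E) with t = 1/5, so EJ:JS = t:(1−t) = 1/5:4/5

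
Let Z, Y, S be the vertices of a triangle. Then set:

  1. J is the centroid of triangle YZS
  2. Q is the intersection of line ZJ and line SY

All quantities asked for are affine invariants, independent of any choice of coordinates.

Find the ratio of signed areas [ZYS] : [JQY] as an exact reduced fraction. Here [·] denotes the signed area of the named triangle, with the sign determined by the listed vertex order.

Assign Z = (0, 0), Y = (1, 0), S = (0, 1) — the answer is frame-independent, so this choice is without loss of generality.
1. J is the centroid of triangle YZS ⇒ J = (1/3, 1/3)
2. Q is the intersection of line ZJ and line SY ⇒ Q = (1/2, 1/2)
2·[ZYS] = 1, 2·[JQY] = -1/6
[ZYS]:[JQY] = 1:-1/6 = -6

[ZYS]:[JQY] = -6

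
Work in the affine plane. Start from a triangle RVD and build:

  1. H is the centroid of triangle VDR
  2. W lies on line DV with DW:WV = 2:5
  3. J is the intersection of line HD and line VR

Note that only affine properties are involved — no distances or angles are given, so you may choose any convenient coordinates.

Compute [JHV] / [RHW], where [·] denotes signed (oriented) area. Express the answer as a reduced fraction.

[JHV]:[RHW] = -7/6

Set R = (0, 0), V = (1, 0), D = (0, 1); any affine frame gives the same invariant.
1. H is the centroid of triangle VDR ⇒ H = (1/3, 1/3)
2. W lies on line DV with DW:WV = 2:5 ⇒ W = (2/7, 5/7)
3. J is the intersection of line HD and line VR ⇒ J = (1/2, 0)
2·[JHV] = -1/6, 2·[RHW] = 1/7
[JHV]:[RHW] = -1/6:1/7 = -7/6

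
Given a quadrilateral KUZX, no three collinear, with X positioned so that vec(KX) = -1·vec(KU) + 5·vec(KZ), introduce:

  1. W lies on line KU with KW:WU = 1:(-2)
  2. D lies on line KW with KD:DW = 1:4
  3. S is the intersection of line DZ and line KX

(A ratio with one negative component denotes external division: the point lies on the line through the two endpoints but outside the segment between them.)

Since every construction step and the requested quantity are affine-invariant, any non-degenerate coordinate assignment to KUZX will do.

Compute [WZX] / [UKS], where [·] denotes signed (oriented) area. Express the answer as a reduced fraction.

Choose coordinates K = (0, 0), U = (1, 0), Z = (0, 1), X = (-1, 5).
1. W lies on line KU with KW:WU = 1:(-2) ⇒ W = (-1, 0)
2. D lies on line KW with KD:DW = 1:4 ⇒ D = (-1/5, 0)
3. S is the intersection of line DZ and line KX ⇒ S = (-1/10, 1/2)
2·[WZX] = 5, 2·[UKS] = -1/2
[WZX]:[UKS] = 5:-1/2 = -10

[WZX]:[UKS] = -10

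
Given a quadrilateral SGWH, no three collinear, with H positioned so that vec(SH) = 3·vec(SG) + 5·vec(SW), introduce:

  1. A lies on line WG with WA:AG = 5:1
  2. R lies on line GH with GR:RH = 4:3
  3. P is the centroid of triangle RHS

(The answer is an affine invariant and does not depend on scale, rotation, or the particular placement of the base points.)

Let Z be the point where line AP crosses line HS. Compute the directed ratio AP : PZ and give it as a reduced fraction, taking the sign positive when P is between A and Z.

AP:PZ = 62/15

Choose coordinates S = (0, 0), G = (1, 0), W = (0, 1), H = (3, 5).
1. A lies on line WG with WA:AG = 5:1 ⇒ A = (5/6, 1/6)
2. R lies on line GH with GR:RH = 4:3 ⇒ R = (15/7, 20/7)
3. P is the centroid of triangle RHS ⇒ P = (12/7, 55/21)
line AP meets HS at Z = (239/124, 1195/372)
P = A + t·(Z−A) with t = 62/77, so AP:PZ = 62/77:15/77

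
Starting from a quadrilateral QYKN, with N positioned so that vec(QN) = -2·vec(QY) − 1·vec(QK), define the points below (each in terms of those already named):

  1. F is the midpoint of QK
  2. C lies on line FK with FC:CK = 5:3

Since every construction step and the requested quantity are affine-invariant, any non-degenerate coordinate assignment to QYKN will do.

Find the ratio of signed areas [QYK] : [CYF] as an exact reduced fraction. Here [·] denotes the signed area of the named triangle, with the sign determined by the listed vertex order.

Set Q = (0, 0), Y = (1, 0), K = (0, 1), N = (-2, -1); any affine frame gives the same invariant.
1. F is the midpoint of QK ⇒ F = (0, 1/2)
2. C lies on line FK with FC:CK = 5:3 ⇒ C = (0, 13/16)
2·[QYK] = 1, 2·[CYF] = -5/16
[QYK]:[CYF] = 1:-5/16 = -16/5

[QYK]:[CYF] = -16/5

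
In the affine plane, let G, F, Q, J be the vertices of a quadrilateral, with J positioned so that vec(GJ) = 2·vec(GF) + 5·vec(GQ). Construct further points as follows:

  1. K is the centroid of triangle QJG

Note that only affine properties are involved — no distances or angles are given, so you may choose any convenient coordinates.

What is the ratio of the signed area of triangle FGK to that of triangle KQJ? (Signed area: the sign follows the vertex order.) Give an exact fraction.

Choose coordinates G = (0, 0), F = (1, 0), Q = (0, 1), J = (2, 5).
1. K is the centroid of triangle QJG ⇒ K = (2/3, 2)
2·[FGK] = -2, 2·[KQJ] = -2/3
[FGK]:[KQJ] = -2:-2/3 = 3

[FGK]:[KQJ] = 3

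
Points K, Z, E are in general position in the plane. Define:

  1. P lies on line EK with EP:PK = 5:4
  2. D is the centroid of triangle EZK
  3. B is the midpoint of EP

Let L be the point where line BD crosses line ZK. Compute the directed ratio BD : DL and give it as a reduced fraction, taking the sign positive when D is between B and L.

Set K = (0, 0), Z = (1, 0), E = (0, 1); any affine frame gives the same invariant.
1. P lies on line EK with EP:PK = 5:4 ⇒ P = (0, 4/9)
2. D is the centroid of triangle EZK ⇒ D = (1/3, 1/3)
3. B is the midpoint of EP ⇒ B = (0, 13/18)
line BD meets ZK at L = (13/21, 0)
D = B + t·(L−B) with t = 7/13, so BD:DL = 7/13:6/13

BD:DL = 7/6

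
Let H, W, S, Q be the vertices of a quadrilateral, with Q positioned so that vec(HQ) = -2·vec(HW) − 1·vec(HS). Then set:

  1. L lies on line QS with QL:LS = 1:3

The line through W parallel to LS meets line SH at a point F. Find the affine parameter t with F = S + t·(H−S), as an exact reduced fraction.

Work in coordinates with H = (0, 0), W = (1, 0), S = (0, 1), Q = (-2, -1).
1. L lies on line QS with QL:LS = 1:3 ⇒ L = (-3/2, -1/2)
through W parallel to LS: direction (3/2, 3/2); meets SH at F = (0, -1)
F = S + t·(H−S) with t = 2

t = 2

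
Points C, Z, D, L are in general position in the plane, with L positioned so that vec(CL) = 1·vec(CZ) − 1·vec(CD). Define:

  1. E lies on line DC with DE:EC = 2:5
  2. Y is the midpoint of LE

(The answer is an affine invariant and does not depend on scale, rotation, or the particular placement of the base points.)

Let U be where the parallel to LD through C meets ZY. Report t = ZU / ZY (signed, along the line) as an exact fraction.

t = 7/4

Set C = (0, 0), Z = (1, 0), D = (0, 1), L = (1, -1); any affine frame gives the same invariant.
1. E lies on line DC with DE:EC = 2:5 ⇒ E = (0, 5/7)
2. Y is the midpoint of LE ⇒ Y = (1/2, -1/7)
through C parallel to LD: direction (-1, 2); meets ZY at U = (1/8, -1/4)
U = Z + t·(Y−Z) with t = 7/4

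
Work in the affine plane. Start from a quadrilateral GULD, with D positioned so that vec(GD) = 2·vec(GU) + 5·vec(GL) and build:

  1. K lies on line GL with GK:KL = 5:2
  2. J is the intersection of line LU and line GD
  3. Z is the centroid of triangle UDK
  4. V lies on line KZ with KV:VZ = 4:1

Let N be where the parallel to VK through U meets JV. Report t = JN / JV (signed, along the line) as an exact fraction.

Assign G = (0, 0), U = (1, 0), L = (0, 1), D = (2, 5) — the answer is frame-independent, so this choice is without loss of generality.
1. K lies on line GL with GK:KL = 5:2 ⇒ K = (0, 5/7)
2. J is the intersection of line LU and line GD ⇒ J = (2/7, 5/7)
3. Z is the centroid of triangle UDK ⇒ Z = (1, 40/21)
4. V lies on line KZ with KV:VZ = 4:1 ⇒ V = (4/5, 5/3)
through U parallel to VK: direction (-4/5, -20/21); meets JV at N = (-52/25, -11/3)
N = J + t·(V−J) with t = -23/5

t = -23/5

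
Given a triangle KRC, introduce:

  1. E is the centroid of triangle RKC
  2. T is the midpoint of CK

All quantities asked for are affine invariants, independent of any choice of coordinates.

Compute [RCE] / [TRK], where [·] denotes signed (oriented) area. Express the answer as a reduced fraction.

Work in coordinates with K = (0, 0), R = (1, 0), C = (0, 1).
1. E is the centroid of triangle RKC ⇒ E = (1/3, 1/3)
2. T is the midpoint of CK ⇒ T = (0, 1/2)
2·[RCE] = 1/3, 2·[TRK] = -1/2
[RCE]:[TRK] = 1/3:-1/2 = -2/3

[RCE]:[TRK] = -2/3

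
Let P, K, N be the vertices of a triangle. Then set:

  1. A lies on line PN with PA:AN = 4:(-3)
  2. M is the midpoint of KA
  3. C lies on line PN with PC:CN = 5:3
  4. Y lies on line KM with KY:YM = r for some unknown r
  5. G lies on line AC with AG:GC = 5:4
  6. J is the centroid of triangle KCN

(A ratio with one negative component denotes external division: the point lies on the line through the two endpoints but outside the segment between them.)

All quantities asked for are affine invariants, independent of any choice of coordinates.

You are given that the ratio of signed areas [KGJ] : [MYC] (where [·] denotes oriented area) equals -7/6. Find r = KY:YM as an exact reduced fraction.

Set P = (0, 0), K = (1, 0), N = (0, 1); any affine frame gives the same invariant.
1. A lies on line PN with PA:AN = 4:(-3) ⇒ A = (0, 4)
2. M is the midpoint of KA ⇒ M = (1/2, 2)
3. C lies on line PN with PC:CN = 5:3 ⇒ C = (0, 5/8)
4. With KY:YM = r, write λ = r/(r+1) so Y = K + λ·(M−K); Y is affine-linear in λ
5. G lies on line AC with AG:GC = 5:4 ⇒ G = (0, 17/8)
6. J is the centroid of triangle KCN ⇒ J = (1/3, 13/24)
Every point depending on Y is an affine combination of Y and λ-independent points, so each such coordinate is linear in λ; the λ² term in each signed area is a multiple of (M−K)×(M−K) = 0, so 2·[KGJ] and 2·[MYC] are each linear in λ. Evaluating at λ=0 and λ=1:
  2·[KGJ] = 7/8,   2·[MYC] = 27/16·λ − 27/16
So [KGJ]:[MYC] = (7/8) / (27/16·λ − 27/16). Setting this equal to -7/6:
  7/8 = -7/6·(27/16·λ − 27/16)  ⇒  λ = 5/9
Then r = λ/(1−λ) = (5/9)/(4/9) = 5/4. Check: with r = 5/4, Y = (13/18, 10/9) and [KGJ]:[MYC] = -7/6 as required.

r = 5/4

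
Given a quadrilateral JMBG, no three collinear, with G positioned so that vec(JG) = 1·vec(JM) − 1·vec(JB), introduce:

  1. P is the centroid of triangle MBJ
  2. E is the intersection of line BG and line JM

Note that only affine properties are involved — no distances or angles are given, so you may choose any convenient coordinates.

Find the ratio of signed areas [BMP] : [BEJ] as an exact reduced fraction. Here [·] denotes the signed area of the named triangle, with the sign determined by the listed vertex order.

Assign J = (0, 0), M = (1, 0), B = (0, 1), G = (1, -1) — the answer is frame-independent, so this choice is without loss of generality.
1. P is the centroid of triangle MBJ ⇒ P = (1/3, 1/3)
2. E is the intersection of line BG and line JM ⇒ E = (1/2, 0)
2·[BMP] = -1/3, 2·[BEJ] = -1/2
[BMP]:[BEJ] = -1/3:-1/2 = 2/3

[BMP]:[BEJ] = 2/3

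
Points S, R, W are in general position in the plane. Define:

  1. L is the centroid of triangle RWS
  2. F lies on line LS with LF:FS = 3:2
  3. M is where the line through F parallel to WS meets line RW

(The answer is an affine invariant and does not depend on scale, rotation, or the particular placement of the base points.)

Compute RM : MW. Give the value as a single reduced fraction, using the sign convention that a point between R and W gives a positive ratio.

RM:MW = 13/2

Choose coordinates S = (0, 0), R = (1, 0), W = (0, 1).
1. L is the centroid of triangle RWS ⇒ L = (1/3, 1/3)
2. F lies on line LS with LF:FS = 3:2 ⇒ F = (2/15, 2/15)
3. M is where the line through F parallel to WS meets line RW ⇒ M = (2/15, 13/15)
M = R + t·(W−R) with t = 13/15, so RM:MW = t:(1−t) = 13/15:2/15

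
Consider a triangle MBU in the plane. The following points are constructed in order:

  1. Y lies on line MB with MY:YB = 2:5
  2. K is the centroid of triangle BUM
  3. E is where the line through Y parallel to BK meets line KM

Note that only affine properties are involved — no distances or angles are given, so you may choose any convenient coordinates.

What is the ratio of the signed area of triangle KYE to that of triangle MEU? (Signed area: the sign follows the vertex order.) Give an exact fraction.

Assign M = (0, 0), B = (1, 0), U = (0, 1) — the answer is frame-independent, so this choice is without loss of generality.
1. Y lies on line MB with MY:YB = 2:5 ⇒ Y = (2/7, 0)
2. K is the centroid of triangle BUM ⇒ K = (1/3, 1/3)
3. E is where the line through Y parallel to BK meets line KM ⇒ E = (2/21, 2/21)
2·[KYE] = -10/147, 2·[MEU] = 2/21
[KYE]:[MEU] = -10/147:2/21 = -5/7

[KYE]:[MEU] = -5/7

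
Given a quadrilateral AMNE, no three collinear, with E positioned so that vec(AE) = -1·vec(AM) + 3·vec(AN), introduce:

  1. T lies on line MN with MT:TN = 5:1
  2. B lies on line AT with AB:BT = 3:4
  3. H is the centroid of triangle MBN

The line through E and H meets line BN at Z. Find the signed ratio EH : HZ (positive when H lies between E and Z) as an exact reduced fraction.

EH:HZ = -29/8

Assign A = (0, 0), M = (1, 0), N = (0, 1), E = (-1, 3) — the answer is frame-independent, so this choice is without loss of generality.
1. T lies on line MN with MT:TN = 5:1 ⇒ T = (1/6, 5/6)
2. B lies on line AT with AB:BT = 3:4 ⇒ B = (1/14, 5/14)
3. H is the centroid of triangle MBN ⇒ H = (5/14, 19/42)
line EH meets BN at Z = (-1/58, 67/58)
H = E + t·(Z−E) with t = 29/21, so EH:HZ = 29/21:-8/21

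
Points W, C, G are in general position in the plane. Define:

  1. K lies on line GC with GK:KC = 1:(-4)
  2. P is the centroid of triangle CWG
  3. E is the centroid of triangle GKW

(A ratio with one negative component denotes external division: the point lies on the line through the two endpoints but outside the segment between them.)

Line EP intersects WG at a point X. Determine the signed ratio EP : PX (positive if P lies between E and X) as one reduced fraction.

Assign W = (0, 0), C = (1, 0), G = (0, 1) — the answer is frame-independent, so this choice is without loss of generality.
1. K lies on line GC with GK:KC = 1:(-4) ⇒ K = (-1/3, 4/3)
2. P is the centroid of triangle CWG ⇒ P = (1/3, 1/3)
3. E is the centroid of triangle GKW ⇒ E = (-1/9, 7/9)
line EP meets WG at X = (0, 2/3)
P = E + t·(X−E) with t = 4, so EP:PX = 4:-3

EP:PX = -4/3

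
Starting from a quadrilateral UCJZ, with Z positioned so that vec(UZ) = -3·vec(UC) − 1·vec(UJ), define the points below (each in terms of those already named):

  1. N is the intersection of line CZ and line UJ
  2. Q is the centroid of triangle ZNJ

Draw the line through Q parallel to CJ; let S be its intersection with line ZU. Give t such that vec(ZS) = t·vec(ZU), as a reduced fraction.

Choose coordinates U = (0, 0), C = (1, 0), J = (0, 1), Z = (-3, -1).
1. N is the intersection of line CZ and line UJ ⇒ N = (0, -1/4)
2. Q is the centroid of triangle ZNJ ⇒ Q = (-1, -1/12)
through Q parallel to CJ: direction (-1, 1); meets ZU at S = (-13/16, -13/48)
S = Z + t·(U−Z) with t = 35/48

t = 35/48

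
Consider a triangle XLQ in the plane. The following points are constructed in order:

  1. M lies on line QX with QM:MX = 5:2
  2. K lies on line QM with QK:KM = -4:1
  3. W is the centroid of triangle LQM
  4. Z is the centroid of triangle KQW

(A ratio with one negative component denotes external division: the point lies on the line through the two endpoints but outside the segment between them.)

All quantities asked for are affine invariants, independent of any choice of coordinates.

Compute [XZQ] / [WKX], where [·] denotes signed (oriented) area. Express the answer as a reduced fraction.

[XZQ]:[WKX] = 7

Choose coordinates X = (0, 0), L = (1, 0), Q = (0, 1).
1. M lies on line QX with QM:MX = 5:2 ⇒ M = (0, 2/7)
2. K lies on line QM with QK:KM = -4:1 ⇒ K = (0, 1/21)
3. W is the centroid of triangle LQM ⇒ W = (1/3, 3/7)
4. Z is the centroid of triangle KQW ⇒ Z = (1/9, 31/63)
2·[XZQ] = 1/9, 2·[WKX] = 1/63
[XZQ]:[WKX] = 1/9:1/63 = 7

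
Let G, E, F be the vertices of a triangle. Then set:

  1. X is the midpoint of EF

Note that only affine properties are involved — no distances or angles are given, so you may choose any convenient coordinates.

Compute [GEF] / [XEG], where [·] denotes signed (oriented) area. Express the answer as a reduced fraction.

[GEF]:[XEG] = -2

Choose coordinates G = (0, 0), E = (1, 0), F = (0, 1).
1. X is the midpoint of EF ⇒ X = (1/2, 1/2)
2·[GEF] = 1, 2·[XEG] = -1/2
[GEF]:[XEG] = 1:-1/2 = -2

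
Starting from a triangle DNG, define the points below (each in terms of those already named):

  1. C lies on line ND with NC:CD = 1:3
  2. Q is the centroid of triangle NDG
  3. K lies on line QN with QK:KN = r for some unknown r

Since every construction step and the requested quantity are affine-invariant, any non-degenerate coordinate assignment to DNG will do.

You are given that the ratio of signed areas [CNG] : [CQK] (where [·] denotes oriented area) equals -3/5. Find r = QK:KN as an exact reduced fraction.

r = -5/4

Assign D = (0, 0), N = (1, 0), G = (0, 1) — the answer is frame-independent, so this choice is without loss of generality.
1. C lies on line ND with NC:CD = 1:3 ⇒ C = (3/4, 0)
2. Q is the centroid of triangle NDG ⇒ Q = (1/3, 1/3)
3. With QK:KN = r, write λ = r/(r+1) so K = Q + λ·(N−Q); K is affine-linear in λ
Every point depending on K is an affine combination of K and λ-independent points, so each such coordinate is linear in λ; the λ² term in each signed area is a multiple of (N−Q)×(N−Q) = 0, so 2·[CNG] and 2·[CQK] are each linear in λ. Evaluating at λ=0 and λ=1:
  2·[CNG] = 1/4,   2·[CQK] = -1/12·λ
So [CNG]:[CQK] = (1/4) / (-1/12·λ). Setting this equal to -3/5:
  1/4 = -3/5·(-1/12·λ)  ⇒  λ = 5
Then r = λ/(1−λ) = (5)/(-4) = -5/4. Check: with r = -5/4, K = (11/3, -4/3) and [CNG]:[CQK] = -3/5 as required.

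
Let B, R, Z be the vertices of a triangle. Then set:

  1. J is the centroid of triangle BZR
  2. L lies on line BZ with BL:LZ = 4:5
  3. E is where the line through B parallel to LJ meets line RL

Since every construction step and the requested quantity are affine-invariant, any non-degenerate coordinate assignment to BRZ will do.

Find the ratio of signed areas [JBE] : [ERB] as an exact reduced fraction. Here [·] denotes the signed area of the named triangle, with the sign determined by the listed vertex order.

Choose coordinates B = (0, 0), R = (1, 0), Z = (0, 1).
1. J is the centroid of triangle BZR ⇒ J = (1/3, 1/3)
2. L lies on line BZ with BL:LZ = 4:5 ⇒ L = (0, 4/9)
3. E is where the line through B parallel to LJ meets line RL ⇒ E = (4, -4/3)
2·[JBE] = 16/9, 2·[ERB] = 4/3
[JBE]:[ERB] = 16/9:4/3 = 4/3

[JBE]:[ERB] = 4/3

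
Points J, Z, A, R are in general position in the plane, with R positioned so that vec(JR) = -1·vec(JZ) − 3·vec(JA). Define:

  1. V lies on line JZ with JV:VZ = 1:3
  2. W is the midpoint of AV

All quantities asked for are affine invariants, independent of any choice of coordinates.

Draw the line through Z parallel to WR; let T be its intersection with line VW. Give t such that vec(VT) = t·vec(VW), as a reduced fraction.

Set J = (0, 0), Z = (1, 0), A = (0, 1), R = (-1, -3); any affine frame gives the same invariant.
1. V lies on line JZ with JV:VZ = 1:3 ⇒ V = (1/4, 0)
2. W is the midpoint of AV ⇒ W = (1/8, 1/2)
through Z parallel to WR: direction (-9/8, -7/2); meets VW at T = (37/64, -21/16)
T = V + t·(W−V) with t = -21/8

t = -21/8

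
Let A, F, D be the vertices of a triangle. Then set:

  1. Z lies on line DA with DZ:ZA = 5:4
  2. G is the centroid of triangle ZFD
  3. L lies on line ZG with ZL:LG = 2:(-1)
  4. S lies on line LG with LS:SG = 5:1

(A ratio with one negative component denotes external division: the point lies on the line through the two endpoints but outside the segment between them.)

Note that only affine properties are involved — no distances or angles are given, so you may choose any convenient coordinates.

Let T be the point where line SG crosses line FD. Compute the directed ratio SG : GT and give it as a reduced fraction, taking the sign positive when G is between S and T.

SG:GT = -1/3

Assign A = (0, 0), F = (1, 0), D = (0, 1) — the answer is frame-independent, so this choice is without loss of generality.
1. Z lies on line DA with DZ:ZA = 5:4 ⇒ Z = (0, 4/9)
2. G is the centroid of triangle ZFD ⇒ G = (1/3, 13/27)
3. L lies on line ZG with ZL:LG = 2:(-1) ⇒ L = (2/3, 14/27)
4. S lies on line LG with LS:SG = 5:1 ⇒ S = (7/18, 79/162)
line SG meets FD at T = (1/2, 1/2)
G = S + t·(T−S) with t = -1/2, so SG:GT = -1/2:3/2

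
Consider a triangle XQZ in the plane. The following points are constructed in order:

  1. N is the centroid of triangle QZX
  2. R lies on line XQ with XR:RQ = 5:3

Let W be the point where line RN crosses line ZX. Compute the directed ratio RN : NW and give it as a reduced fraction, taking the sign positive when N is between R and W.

RN:NW = 7/8

Assign X = (0, 0), Q = (1, 0), Z = (0, 1) — the answer is frame-independent, so this choice is without loss of generality.
1. N is the centroid of triangle QZX ⇒ N = (1/3, 1/3)
2. R lies on line XQ with XR:RQ = 5:3 ⇒ R = (5/8, 0)
line RN meets ZX at W = (0, 5/7)
N = R + t·(W−R) with t = 7/15, so RN:NW = 7/15:8/15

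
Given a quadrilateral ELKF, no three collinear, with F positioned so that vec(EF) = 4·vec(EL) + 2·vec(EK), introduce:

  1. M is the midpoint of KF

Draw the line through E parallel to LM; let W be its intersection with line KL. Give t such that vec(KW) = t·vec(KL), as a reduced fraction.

t = 2/5

Work in coordinates with E = (0, 0), L = (1, 0), K = (0, 1), F = (4, 2).
1. M is the midpoint of KF ⇒ M = (2, 3/2)
through E parallel to LM: direction (1, 3/2); meets KL at W = (2/5, 3/5)
W = K + t·(L−K) with t = 2/5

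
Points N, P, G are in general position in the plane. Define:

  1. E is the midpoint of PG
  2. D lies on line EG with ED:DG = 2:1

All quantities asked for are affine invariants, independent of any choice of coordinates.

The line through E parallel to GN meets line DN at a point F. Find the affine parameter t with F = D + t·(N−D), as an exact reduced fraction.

t = -2

Work in coordinates with N = (0, 0), P = (1, 0), G = (0, 1).
1. E is the midpoint of PG ⇒ E = (1/2, 1/2)
2. D lies on line EG with ED:DG = 2:1 ⇒ D = (1/6, 5/6)
through E parallel to GN: direction (0, -1); meets DN at F = (1/2, 5/2)
F = D + t·(N−D) with t = -2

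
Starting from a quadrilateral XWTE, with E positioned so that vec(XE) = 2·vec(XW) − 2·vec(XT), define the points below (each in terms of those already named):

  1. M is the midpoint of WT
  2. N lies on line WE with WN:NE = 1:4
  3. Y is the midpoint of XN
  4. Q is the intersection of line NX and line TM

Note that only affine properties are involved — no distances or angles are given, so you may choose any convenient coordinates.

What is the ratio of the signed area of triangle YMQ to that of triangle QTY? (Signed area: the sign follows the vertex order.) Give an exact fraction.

Choose coordinates X = (0, 0), W = (1, 0), T = (0, 1), E = (2, -2).
1. M is the midpoint of WT ⇒ M = (1/2, 1/2)
2. N lies on line WE with WN:NE = 1:4 ⇒ N = (6/5, -2/5)
3. Y is the midpoint of XN ⇒ Y = (3/5, -1/5)
4. Q is the intersection of line NX and line TM ⇒ Q = (3/2, -1/2)
2·[YMQ] = -3/5, 2·[QTY] = 9/10
[YMQ]:[QTY] = -3/5:9/10 = -2/3

[YMQ]:[QTY] = -2/3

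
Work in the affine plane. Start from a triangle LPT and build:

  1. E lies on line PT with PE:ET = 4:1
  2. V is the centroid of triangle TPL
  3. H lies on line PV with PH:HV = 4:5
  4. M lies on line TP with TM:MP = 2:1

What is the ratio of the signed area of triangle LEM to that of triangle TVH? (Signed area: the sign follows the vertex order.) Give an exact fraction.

[LEM]:[TVH] = -63/25

Assign L = (0, 0), P = (1, 0), T = (0, 1) — the answer is frame-independent, so this choice is without loss of generality.
1. E lies on line PT with PE:ET = 4:1 ⇒ E = (1/5, 4/5)
2. V is the centroid of triangle TPL ⇒ V = (1/3, 1/3)
3. H lies on line PV with PH:HV = 4:5 ⇒ H = (19/27, 4/27)
4. M lies on line TP with TM:MP = 2:1 ⇒ M = (2/3, 1/3)
2·[LEM] = -7/15, 2·[TVH] = 5/27
[LEM]:[TVH] = -7/15:5/27 = -63/25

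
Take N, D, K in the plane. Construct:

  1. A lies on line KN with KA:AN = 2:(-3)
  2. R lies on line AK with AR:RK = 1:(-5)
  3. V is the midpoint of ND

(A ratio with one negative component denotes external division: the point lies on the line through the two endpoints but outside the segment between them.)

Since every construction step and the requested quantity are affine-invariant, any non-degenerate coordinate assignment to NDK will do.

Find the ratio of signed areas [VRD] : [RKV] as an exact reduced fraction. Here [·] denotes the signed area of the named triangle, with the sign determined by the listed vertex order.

Work in coordinates with N = (0, 0), D = (1, 0), K = (0, 1).
1. A lies on line KN with KA:AN = 2:(-3) ⇒ A = (0, 3)
2. R lies on line AK with AR:RK = 1:(-5) ⇒ R = (0, 7/2)
3. V is the midpoint of ND ⇒ V = (1/2, 0)
2·[VRD] = -7/4, 2·[RKV] = 5/4
[VRD]:[RKV] = -7/4:5/4 = -7/5

[VRD]:[RKV] = -7/5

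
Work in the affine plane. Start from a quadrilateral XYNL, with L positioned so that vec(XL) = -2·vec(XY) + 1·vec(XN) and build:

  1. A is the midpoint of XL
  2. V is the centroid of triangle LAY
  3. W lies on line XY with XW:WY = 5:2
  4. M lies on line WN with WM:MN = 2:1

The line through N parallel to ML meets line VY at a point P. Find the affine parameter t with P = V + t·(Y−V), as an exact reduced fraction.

t = -169/71

Work in coordinates with X = (0, 0), Y = (1, 0), N = (0, 1), L = (-2, 1).
1. A is the midpoint of XL ⇒ A = (-1, 1/2)
2. V is the centroid of triangle LAY ⇒ V = (-2/3, 1/2)
3. W lies on line XY with XW:WY = 5:2 ⇒ W = (5/7, 0)
4. M lies on line WN with WM:MN = 2:1 ⇒ M = (5/21, 2/3)
through N parallel to ML: direction (-47/21, 1/3); meets VY at P = (-329/71, 120/71)
P = V + t·(Y−V) with t = -169/71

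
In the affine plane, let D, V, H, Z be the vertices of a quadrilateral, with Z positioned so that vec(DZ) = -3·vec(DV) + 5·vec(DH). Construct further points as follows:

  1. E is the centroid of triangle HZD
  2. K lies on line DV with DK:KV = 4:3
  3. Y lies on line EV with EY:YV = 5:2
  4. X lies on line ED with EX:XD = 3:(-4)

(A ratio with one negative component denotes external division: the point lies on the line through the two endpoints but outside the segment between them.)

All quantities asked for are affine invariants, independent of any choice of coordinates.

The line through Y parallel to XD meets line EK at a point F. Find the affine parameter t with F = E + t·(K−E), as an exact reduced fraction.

t = 5/4

Assign D = (0, 0), V = (1, 0), H = (0, 1), Z = (-3, 5) — the answer is frame-independent, so this choice is without loss of generality.
1. E is the centroid of triangle HZD ⇒ E = (-1, 2)
2. K lies on line DV with DK:KV = 4:3 ⇒ K = (4/7, 0)
3. Y lies on line EV with EY:YV = 5:2 ⇒ Y = (3/7, 4/7)
4. X lies on line ED with EX:XD = 3:(-4) ⇒ X = (-4, 8)
through Y parallel to XD: direction (4, -8); meets EK at F = (27/28, -1/2)
F = E + t·(K−E) with t = 5/4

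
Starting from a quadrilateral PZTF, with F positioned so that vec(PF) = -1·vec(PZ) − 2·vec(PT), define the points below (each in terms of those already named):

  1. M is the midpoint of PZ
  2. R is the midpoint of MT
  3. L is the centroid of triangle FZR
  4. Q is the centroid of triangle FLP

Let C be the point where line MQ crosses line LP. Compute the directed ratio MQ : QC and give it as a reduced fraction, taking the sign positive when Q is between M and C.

MQ:QC = -17/8

Choose coordinates P = (0, 0), Z = (1, 0), T = (0, 1), F = (-1, -2).
1. M is the midpoint of PZ ⇒ M = (1/2, 0)
2. R is the midpoint of MT ⇒ R = (1/4, 1/2)
3. L is the centroid of triangle FZR ⇒ L = (1/12, -1/2)
4. Q is the centroid of triangle FLP ⇒ Q = (-11/36, -5/6)
line MQ meets LP at C = (5/68, -15/34)
Q = M + t·(C−M) with t = 17/9, so MQ:QC = 17/9:-8/9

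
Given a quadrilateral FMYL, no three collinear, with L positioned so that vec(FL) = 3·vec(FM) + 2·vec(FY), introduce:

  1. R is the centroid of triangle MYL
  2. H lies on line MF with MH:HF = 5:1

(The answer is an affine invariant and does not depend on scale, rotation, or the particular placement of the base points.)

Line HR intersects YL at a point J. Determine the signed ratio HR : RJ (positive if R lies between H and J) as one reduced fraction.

Choose coordinates F = (0, 0), M = (1, 0), Y = (0, 1), L = (3, 2).
1. R is the centroid of triangle MYL ⇒ R = (4/3, 1)
2. H lies on line MF with MH:HF = 5:1 ⇒ H = (1/6, 0)
line HR meets YL at J = (24/11, 19/11)
R = H + t·(J−H) with t = 11/19, so HR:RJ = 11/19:8/19

HR:RJ = 11/8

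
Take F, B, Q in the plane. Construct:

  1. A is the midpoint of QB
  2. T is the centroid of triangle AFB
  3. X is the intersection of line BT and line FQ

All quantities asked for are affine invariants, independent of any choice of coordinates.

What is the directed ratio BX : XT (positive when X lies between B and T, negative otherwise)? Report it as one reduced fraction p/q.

BX:XT = -2

Set F = (0, 0), B = (1, 0), Q = (0, 1); any affine frame gives the same invariant.
1. A is the midpoint of QB ⇒ A = (1/2, 1/2)
2. T is the centroid of triangle AFB ⇒ T = (1/2, 1/6)
3. X is the intersection of line BT and line FQ ⇒ X = (0, 1/3)
X = B + t·(T−B) with t = 2, so BX:XT = t:(1−t) = 2:-1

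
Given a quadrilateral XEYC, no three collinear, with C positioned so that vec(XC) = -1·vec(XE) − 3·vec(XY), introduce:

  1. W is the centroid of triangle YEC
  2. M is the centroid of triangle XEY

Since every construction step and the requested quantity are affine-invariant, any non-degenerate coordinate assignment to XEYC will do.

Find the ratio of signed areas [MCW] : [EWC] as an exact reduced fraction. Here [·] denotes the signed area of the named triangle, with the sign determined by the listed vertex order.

Work in coordinates with X = (0, 0), E = (1, 0), Y = (0, 1), C = (-1, -3).
1. W is the centroid of triangle YEC ⇒ W = (0, -2/3)
2. M is the centroid of triangle XEY ⇒ M = (1/3, 1/3)
2·[MCW] = 2/9, 2·[EWC] = 5/3
[MCW]:[EWC] = 2/9:5/3 = 2/15

[MCW]:[EWC] = 2/15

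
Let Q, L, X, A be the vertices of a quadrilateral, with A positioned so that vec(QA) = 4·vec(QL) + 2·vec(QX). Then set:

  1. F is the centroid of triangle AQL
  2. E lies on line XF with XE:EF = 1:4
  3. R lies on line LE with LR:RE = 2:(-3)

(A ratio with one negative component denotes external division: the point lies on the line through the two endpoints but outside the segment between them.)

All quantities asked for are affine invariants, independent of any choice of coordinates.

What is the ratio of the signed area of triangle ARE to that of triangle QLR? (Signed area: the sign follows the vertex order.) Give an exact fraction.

Work in coordinates with Q = (0, 0), L = (1, 0), X = (0, 1), A = (4, 2).
1. F is the centroid of triangle AQL ⇒ F = (5/3, 2/3)
2. E lies on line XF with XE:EF = 1:4 ⇒ E = (1/3, 14/15)
3. R lies on line LE with LR:RE = 2:(-3) ⇒ R = (7/3, -28/15)
2·[ARE] = -62/5, 2·[QLR] = -28/15
[ARE]:[QLR] = -62/5:-28/15 = 93/14

[ARE]:[QLR] = 93/14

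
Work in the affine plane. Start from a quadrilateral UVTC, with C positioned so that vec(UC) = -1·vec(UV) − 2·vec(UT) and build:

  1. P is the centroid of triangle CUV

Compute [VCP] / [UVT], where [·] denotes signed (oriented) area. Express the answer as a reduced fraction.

[VCP]:[UVT] = -2/3

Choose coordinates U = (0, 0), V = (1, 0), T = (0, 1), C = (-1, -2).
1. P is the centroid of triangle CUV ⇒ P = (0, -2/3)
2·[VCP] = -2/3, 2·[UVT] = 1
[VCP]:[UVT] = -2/3:1 = -2/3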